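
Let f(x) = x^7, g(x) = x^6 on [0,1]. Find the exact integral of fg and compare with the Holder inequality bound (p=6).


Step 1: Exact integral of f*g = integral(x^13, 0, 1) = 1/14
     = 0.071429
Step 2: Holder bound with p=6, q=1.2:
  ||f||_p = (integral x^42 dx)^(1/6) = (1/43)^(1/6) = 0.534263
  ||g||_q = (integral x^7.2 dx)^(1/1.2) = (1/8.2)^(1/1.2) = 0.173176
Step 3: Holder bound = ||f||_p * ||g||_q = 0.534263 * 0.173176 = 0.092522
Verification: 0.071429 <= 0.092522 (Holder holds)


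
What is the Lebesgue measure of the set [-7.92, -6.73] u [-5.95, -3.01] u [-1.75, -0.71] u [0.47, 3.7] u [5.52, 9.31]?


For pairwise disjoint intervals, m(union) = sum of lengths.
= (-6.73 - -7.92) + (-3.01 - -5.95) + (-0.71 - -1.75) + (3.7 - 0.47) + (9.31 - 5.52)
= 1.19 + 2.94 + 1.04 + 3.23 + 3.79
= 12.19


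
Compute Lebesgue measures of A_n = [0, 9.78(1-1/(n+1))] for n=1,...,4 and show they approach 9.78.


By continuity of measure from below: if A_n increases to A, then m(A_n) -> m(A).
Here A = [0, 9.78], so m(A) = 9.78
Step 1: a_1 = 9.78*(1 - 1/2) = 4.89, m(A_1) = 4.89
Step 2: a_2 = 9.78*(1 - 1/3) = 6.52, m(A_2) = 6.52
Step 3: a_3 = 9.78*(1 - 1/4) = 7.335, m(A_3) = 7.335
Step 4: a_4 = 9.78*(1 - 1/5) = 7.824, m(A_4) = 7.824
Limit: m(A_n) -> m([0,9.78]) = 9.78


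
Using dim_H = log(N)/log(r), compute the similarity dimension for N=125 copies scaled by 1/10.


For a self-similar set with N copies scaled by 1/r:
dim_H = log(N)/log(r) = log(125)/log(10)
= 4.828314/2.302585
= 2.09691


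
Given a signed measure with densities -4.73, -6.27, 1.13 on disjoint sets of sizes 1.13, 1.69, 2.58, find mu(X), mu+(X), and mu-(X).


Step 1: Compute signed measure on each set:
  Set 1: -4.73 * 1.13 = -5.3449
  Set 2: -6.27 * 1.69 = -10.5963
  Set 3: 1.13 * 2.58 = 2.9154
Step 2: Total signed measure = (-5.3449) + (-10.5963) + (2.9154)
     = -13.0258
Step 3: Positive part mu+(X) = sum of positive contributions = 2.9154
Step 4: Negative part mu-(X) = |sum of negative contributions| = 15.9412


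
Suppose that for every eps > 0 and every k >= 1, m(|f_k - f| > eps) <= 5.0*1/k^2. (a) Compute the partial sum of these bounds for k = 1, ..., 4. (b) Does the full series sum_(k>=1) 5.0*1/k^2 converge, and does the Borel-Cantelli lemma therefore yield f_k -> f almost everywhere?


Step 1: List the terms 5.0*1/k^2 for k = 1 to 4:
  k=1: 5
  k=2: 1.25
  k=3: 0.555556
  k=4: 0.3125
Step 2: Partial sum = 5 + 1.25 + 0.555556 + 0.3125
     = 7.118056
Step 3: The full series sum_(k>=1) 5.0*1/k^2 converges (p-series with p = 2 > 1; a constant multiple of a convergent series converges).
Step 4: Fix eps > 0. Since sum_k m(|f_k - f| > eps) < infinity, the Borel-Cantelli lemma gives
        m(limsup_k {|f_k - f| > eps}) = 0, i.e. for a.e. x, |f_k(x) - f(x)| <= eps for all large k.
        Applying this with eps = 1/j for j = 1, 2, ... and intersecting the countably many full-measure sets,
        for a.e. x we get limsup_k |f_k(x) - f(x)| <= 1/j for every j, hence f_k -> f almost everywhere.
Conclusion: series converges; Borel-Cantelli yields f_k -> f a.e.


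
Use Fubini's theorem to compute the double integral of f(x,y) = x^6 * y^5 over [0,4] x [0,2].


By Fubini's theorem, the double integral factors as a product of single integrals:
Step 1: integral_0^4 x^6 dx = [x^7/7] from 0 to 4
     = 4^7/7 = 2340.571429
Step 2: integral_0^2 y^5 dy = [y^6/6] from 0 to 2
     = 2^6/6 = 10.666667
Step 3: Double integral = 2340.571429 * 10.666667 = 24966.095238


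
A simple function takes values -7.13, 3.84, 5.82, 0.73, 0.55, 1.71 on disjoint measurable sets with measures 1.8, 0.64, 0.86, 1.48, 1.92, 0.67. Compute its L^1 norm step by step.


Step 1: Compute |f_i|^1 for each value:
  |-7.13|^1 = 7.13
  |3.84|^1 = 3.84
  |5.82|^1 = 5.82
  |0.73|^1 = 0.73
  |0.55|^1 = 0.55
  |1.71|^1 = 1.71
Step 2: Multiply by measures and sum:
  7.13 * 1.8 = 12.834
  3.84 * 0.64 = 2.4576
  5.82 * 0.86 = 5.0052
  0.73 * 1.48 = 1.0804
  0.55 * 1.92 = 1.056
  1.71 * 0.67 = 1.1457
Sum = 12.834 + 2.4576 + 5.0052 + 1.0804 + 1.056 + 1.1457 = 23.5789
Step 3: Take the p-th root:
||f||_1 = (23.5789)^(1/1) = 23.5789


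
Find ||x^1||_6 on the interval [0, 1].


Step 1: ||f||_6 = (integral_0^1 |x^1|^6 dx)^(1/6)
     = (integral_0^1 x^6 dx)^(1/6)
Step 2: integral_0^1 x^6 dx = [x^7/(7)] from 0 to 1 = 1^7/7
     = 1/7 = 0.142857
Step 3: ||f||_6 = (0.142857)^(1/6) = 0.72302


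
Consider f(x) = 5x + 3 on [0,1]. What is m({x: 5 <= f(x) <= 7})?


f^(-1)([5, 7]) = {x : 5 <= 5x + 3 <= 7}
Solving: (5 - 3)/5 <= x <= (7 - 3)/5
= [0.4, 0.8]
Intersecting with [0,1]: [0.4, 0.8]
Measure = 0.8 - 0.4 = 0.4


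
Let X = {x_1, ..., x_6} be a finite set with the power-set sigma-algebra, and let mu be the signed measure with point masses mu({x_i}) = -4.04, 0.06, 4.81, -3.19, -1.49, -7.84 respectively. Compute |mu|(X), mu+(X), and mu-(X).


Step 1: Every measurable set is a union of atoms (the cells / points), so a Hahn decomposition is
  obtained by grouping atoms by sign: P = union of atoms with mu > 0, N = union of the remaining atoms.
  Atoms in P (indices): 2, 3;  atoms in N (indices): 1, 4, 5, 6
  Positive values: 0.06, 4.81
  Negative values: -4.04, -3.19, -1.49, -7.84
Step 2: mu+(X) = mu(P) = sum of positive atom values = 4.87
Step 3: mu-(X) = -mu(N) = sum of |negative atom values| = 16.56
Step 4: |mu|(X) = mu+(X) + mu-(X) = 4.87 + 16.56 = 21.43


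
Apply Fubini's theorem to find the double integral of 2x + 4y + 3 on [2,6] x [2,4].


By Fubini, integrate in x first, then y.
Step 1: Fix y, integrate over x in [2,6]:
  integral(2x + 4y + 3, x=2..6)
  = 2*(6^2 - 2^2)/2 + (4y + 3)*(6 - 2)
  = 32 + (4y + 3)*4
  = 32 + 16y + 12
  = 44 + 16y
Step 2: Integrate over y in [2,4]:
  integral(44 + 16y, y=2..4)
  = 44*2 + 16*(4^2 - 2^2)/2
  = 88 + 96
  = 184


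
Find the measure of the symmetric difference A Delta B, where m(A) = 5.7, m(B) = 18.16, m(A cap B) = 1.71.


m(A Delta B) = m(A) + m(B) - 2*m(A n B)
= 5.7 + 18.16 - 2*1.71
= 5.7 + 18.16 - 3.42
= 20.44


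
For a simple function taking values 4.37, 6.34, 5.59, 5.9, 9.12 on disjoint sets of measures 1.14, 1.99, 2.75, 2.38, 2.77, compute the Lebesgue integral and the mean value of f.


Step 1: Integral = sum(value_i * measure_i)
= 4.37*1.14 + 6.34*1.99 + 5.59*2.75 + 5.9*2.38 + 9.12*2.77
= 4.9818 + 12.6166 + 15.3725 + 14.042 + 25.2624
= 72.2753
Step 2: Total measure of domain = 1.14 + 1.99 + 2.75 + 2.38 + 2.77 = 11.03
Step 3: Average value = 72.2753 / 11.03 = 6.552611


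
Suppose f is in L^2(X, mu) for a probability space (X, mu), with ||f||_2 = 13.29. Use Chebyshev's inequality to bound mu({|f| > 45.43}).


Chebyshev/Markov inequality: mu(|f| > eps) <= (||f||_p / eps)^p
Step 1: ||f||_2 / eps = 13.29 / 45.43 = 0.292538
Step 2: Raise to power p = 2:
  (0.292538)^2 = 0.085578
Step 3: Therefore mu(|f| > 45.43) <= 0.085578


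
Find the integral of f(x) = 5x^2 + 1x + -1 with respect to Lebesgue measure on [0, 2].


The Lebesgue integral of a Riemann-integrable function agrees with the Riemann integral.
Antiderivative F(x) = (5/3)x^3 + (1/2)x^2 + -1x
F(2) = (5/3)*2^3 + (1/2)*2^2 + -1*2
     = (5/3)*8 + (1/2)*4 + -1*2
     = 13.333333 + 2 + -2
     = 13.333333
F(0) = 0.0
Integral = F(2) - F(0) = 13.333333 - 0.0 = 13.333333


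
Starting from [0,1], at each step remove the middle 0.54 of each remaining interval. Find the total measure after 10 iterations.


Step 1: At each step, fraction remaining = 1 - 0.54 = 0.46
Step 2: After 10 steps, measure = (0.46)^10
Result = 4.242075e-04


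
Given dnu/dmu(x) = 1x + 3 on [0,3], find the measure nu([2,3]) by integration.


nu(A) = integral_A (dnu/dmu) dmu = integral_2^3 (1x + 3) dx
Step 1: Antiderivative F(x) = (1/2)x^2 + 3x
Step 2: F(3) = (1/2)*3^2 + 3*3 = 4.5 + 9 = 13.5
Step 3: F(2) = (1/2)*2^2 + 3*2 = 2 + 6 = 8
Step 4: nu([2,3]) = F(3) - F(2) = 13.5 - 8 = 5.5


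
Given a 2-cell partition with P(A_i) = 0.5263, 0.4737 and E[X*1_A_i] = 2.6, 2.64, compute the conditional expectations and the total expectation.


For each cell A_i: E[X|A_i] = E[X*1_A_i] / P(A_i)
Step 1: E[X|A_1] = 2.6 / 0.5263 = 4.940148
Step 2: E[X|A_2] = 2.64 / 0.4737 = 5.573148
Verification: E[X] = sum E[X*1_A_i] = 2.6 + 2.64 = 5.24


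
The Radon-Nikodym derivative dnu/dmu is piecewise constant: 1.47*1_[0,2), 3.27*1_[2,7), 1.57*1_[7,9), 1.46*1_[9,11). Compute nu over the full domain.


Integrate each piece of the Radon-Nikodym derivative:
Step 1: integral_0^2 1.47 dx = 1.47*(2-0) = 1.47*2 = 2.94
Step 2: integral_2^7 3.27 dx = 3.27*(7-2) = 3.27*5 = 16.35
Step 3: integral_7^9 1.57 dx = 1.57*(9-7) = 1.57*2 = 3.14
Step 4: integral_9^11 1.46 dx = 1.46*(11-9) = 1.46*2 = 2.92
Total: 2.94 + 16.35 + 3.14 + 2.92 = 25.35


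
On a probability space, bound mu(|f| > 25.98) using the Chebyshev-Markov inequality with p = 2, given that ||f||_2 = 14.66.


Chebyshev/Markov inequality: mu(|f| > eps) <= (||f||_p / eps)^p
Step 1: ||f||_2 / eps = 14.66 / 25.98 = 0.56428
Step 2: Raise to power p = 2:
  (0.56428)^2 = 0.318412
Step 3: Therefore mu(|f| > 25.98) <= 0.318412


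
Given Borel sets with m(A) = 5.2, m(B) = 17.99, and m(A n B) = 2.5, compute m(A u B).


By inclusion-exclusion: m(A u B) = m(A) + m(B) - m(A n B)
= 5.2 + 17.99 - 2.5
= 20.69


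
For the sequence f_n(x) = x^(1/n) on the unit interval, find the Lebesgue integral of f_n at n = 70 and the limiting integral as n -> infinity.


At n = 70: f_70(x) = x^(1/70).
Step 1: integral(x^(1/70), 0, 1) = [x^(1/70+1) / (1/70+1)] from 0 to 1
     = 1 / (1/70 + 1) = 1 / ((70+1)/70) = 70/(70+1)
     = 70/71 = 0.985915
Step 2: As n -> infinity, f_n(x) = x^(1/n) -> 1 for x in (0,1], and f_n is increasing in n.
By MCT, lim_n integral(f_n) = integral(lim_n f_n) = integral(1, 0, 1) = 1.
Step 3: Verify convergence: 70/71 = 0.985915 -> 1


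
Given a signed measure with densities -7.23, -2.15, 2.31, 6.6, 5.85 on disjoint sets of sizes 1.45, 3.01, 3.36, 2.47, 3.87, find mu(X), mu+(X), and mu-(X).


Step 1: Compute signed measure on each set:
  Set 1: -7.23 * 1.45 = -10.4835
  Set 2: -2.15 * 3.01 = -6.4715
  Set 3: 2.31 * 3.36 = 7.7616
  Set 4: 6.6 * 2.47 = 16.302
  Set 5: 5.85 * 3.87 = 22.6395
Step 2: Total signed measure = (-10.4835) + (-6.4715) + (7.7616) + (16.302) + (22.6395)
     = 29.7481
Step 3: Positive part mu+(X) = sum of positive contributions = 46.7031
Step 4: Negative part mu-(X) = |sum of negative contributions| = 16.955


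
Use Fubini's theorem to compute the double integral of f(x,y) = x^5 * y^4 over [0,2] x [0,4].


By Fubini's theorem, the double integral factors as a product of single integrals:
Step 1: integral_0^2 x^5 dx = [x^6/6] from 0 to 2
     = 2^6/6 = 10.666667
Step 2: integral_0^4 y^4 dy = [y^5/5] from 0 to 4
     = 4^5/5 = 204.8
Step 3: Double integral = 10.666667 * 204.8 = 2184.533333


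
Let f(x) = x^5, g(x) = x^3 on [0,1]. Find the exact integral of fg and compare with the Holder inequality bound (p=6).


Step 1: Exact integral of f*g = integral(x^8, 0, 1) = 1/9
     = 0.111111
Step 2: Holder bound with p=6, q=1.2:
  ||f||_p = (integral x^30 dx)^(1/6) = (1/31)^(1/6) = 0.564209
  ||g||_q = (integral x^3.6 dx)^(1/1.2) = (1/4.6)^(1/1.2) = 0.280351
Step 3: Holder bound = ||f||_p * ||g||_q = 0.564209 * 0.280351 = 0.158176
Verification: 0.111111 <= 0.158176 (Holder holds)


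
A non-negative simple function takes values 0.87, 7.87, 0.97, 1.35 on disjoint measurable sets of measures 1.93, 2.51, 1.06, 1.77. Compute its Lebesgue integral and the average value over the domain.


Step 1: Integral = sum(value_i * measure_i)
= 0.87*1.93 + 7.87*2.51 + 0.97*1.06 + 1.35*1.77
= 1.6791 + 19.7537 + 1.0282 + 2.3895
= 24.8505
Step 2: Total measure of domain = 1.93 + 2.51 + 1.06 + 1.77 = 7.27
Step 3: Average value = 24.8505 / 7.27 = 3.418226


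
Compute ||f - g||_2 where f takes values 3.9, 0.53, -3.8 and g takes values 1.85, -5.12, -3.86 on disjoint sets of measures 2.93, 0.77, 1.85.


Step 1: Compute differences f_i - g_i:
  3.9 - 1.85 = 2.05
  0.53 - -5.12 = 5.65
  -3.8 - -3.86 = 0.06
Step 2: Compute |diff|^2 * measure for each set:
  |2.05|^2 * 2.93 = 4.2025 * 2.93 = 12.313325
  |5.65|^2 * 0.77 = 31.9225 * 0.77 = 24.580325
  |0.06|^2 * 1.85 = 0.0036 * 1.85 = 0.00666
Step 3: Sum = 36.90031
Step 4: ||f-g||_2 = (36.90031)^(1/2) = 6.074563


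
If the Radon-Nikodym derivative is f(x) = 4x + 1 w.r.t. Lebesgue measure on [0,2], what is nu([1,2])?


nu(A) = integral_A (dnu/dmu) dmu = integral_1^2 (4x + 1) dx
Step 1: Antiderivative F(x) = (4/2)x^2 + 1x
Step 2: F(2) = (4/2)*2^2 + 1*2 = 8 + 2 = 10
Step 3: F(1) = (4/2)*1^2 + 1*1 = 2 + 1 = 3
Step 4: nu([1,2]) = F(2) - F(1) = 10 - 3 = 7


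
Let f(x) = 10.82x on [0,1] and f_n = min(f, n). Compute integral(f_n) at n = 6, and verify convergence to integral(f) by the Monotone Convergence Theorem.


f(x) = 10.82x on [0,1]; f_n(x) = min(10.82x, n). At n = 6:
Step 1: f(x) reaches 6 at x = 6/10.82 = 0.554529
Step 2: integral(f_6) = integral(10.82x, 0, 0.554529) + integral(6, 0.554529, 1)
       = 10.82*0.554529^2/2 + 6*(1 - 0.554529)
       = 1.663586 + 2.672828
       = 4.336414
Step 3: As n -> infinity, f_n increases to f, so by MCT integral(f_n) -> integral(f) = 10.82/2 = 5.41.
Convergence: integral(f_6) = 4.336414 -> 5.41 as n -> infinity


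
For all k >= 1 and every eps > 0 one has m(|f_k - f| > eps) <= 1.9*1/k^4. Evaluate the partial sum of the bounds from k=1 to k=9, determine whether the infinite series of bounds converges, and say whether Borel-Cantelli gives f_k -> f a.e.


Step 1: List the terms 1.9*1/k^4 for k = 1 to 9:
  k=1: 1.9
  k=2: 0.11875
  k=3: 0.023457
  k=4: 0.007422
  k=5: 0.00304
  k=6: 0.001466
  k=7: 7.913369e-04
  k=8: 4.638672e-04
  k=9: 2.895900e-04
Step 2: Partial sum = 1.9 + 0.11875 + 0.023457 + 0.007422 + 0.00304 + 0.001466 + 7.913369e-04 + 4.638672e-04 + 2.895900e-04
     = 2.05568
Step 3: The full series sum_(k>=1) 1.9*1/k^4 converges (p-series with p = 4 > 1; a constant multiple of a convergent series converges).
Step 4: Fix eps > 0. Since sum_k m(|f_k - f| > eps) < infinity, the Borel-Cantelli lemma gives
        m(limsup_k {|f_k - f| > eps}) = 0, i.e. for a.e. x, |f_k(x) - f(x)| <= eps for all large k.
        Applying this with eps = 1/j for j = 1, 2, ... and intersecting the countably many full-measure sets,
        for a.e. x we get limsup_k |f_k(x) - f(x)| <= 1/j for every j, hence f_k -> f almost everywhere.
Conclusion: series converges; Borel-Cantelli yields f_k -> f a.e.


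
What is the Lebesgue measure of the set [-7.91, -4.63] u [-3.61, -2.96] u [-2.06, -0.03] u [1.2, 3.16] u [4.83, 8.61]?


For pairwise disjoint intervals, m(union) = sum of lengths.
= (-4.63 - -7.91) + (-2.96 - -3.61) + (-0.03 - -2.06) + (3.16 - 1.2) + (8.61 - 4.83)
= 3.28 + 0.65 + 2.03 + 1.96 + 3.78
= 11.7


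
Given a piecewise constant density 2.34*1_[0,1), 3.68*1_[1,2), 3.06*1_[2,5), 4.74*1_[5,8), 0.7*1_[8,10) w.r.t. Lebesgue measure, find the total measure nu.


Integrate each piece of the Radon-Nikodym derivative:
Step 1: integral_0^1 2.34 dx = 2.34*(1-0) = 2.34*1 = 2.34
Step 2: integral_1^2 3.68 dx = 3.68*(2-1) = 3.68*1 = 3.68
Step 3: integral_2^5 3.06 dx = 3.06*(5-2) = 3.06*3 = 9.18
Step 4: integral_5^8 4.74 dx = 4.74*(8-5) = 4.74*3 = 14.22
Step 5: integral_8^10 0.7 dx = 0.7*(10-8) = 0.7*2 = 1.4
Total: 2.34 + 3.68 + 9.18 + 14.22 + 1.4 = 30.82


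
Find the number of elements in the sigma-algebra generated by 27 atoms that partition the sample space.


Each element of the sigma-algebra is a union of some subset of the 27 atoms.
The number of such subsets is 2^27 = 134217728.


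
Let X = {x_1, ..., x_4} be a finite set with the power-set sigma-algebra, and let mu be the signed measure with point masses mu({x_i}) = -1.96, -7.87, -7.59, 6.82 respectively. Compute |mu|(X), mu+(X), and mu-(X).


Step 1: Every measurable set is a union of atoms (the cells / points), so a Hahn decomposition is
  obtained by grouping atoms by sign: P = union of atoms with mu > 0, N = union of the remaining atoms.
  Atoms in P (indices): 4;  atoms in N (indices): 1, 2, 3
  Positive values: 6.82
  Negative values: -1.96, -7.87, -7.59
Step 2: mu+(X) = mu(P) = sum of positive atom values = 6.82
Step 3: mu-(X) = -mu(N) = sum of |negative atom values| = 17.42
Step 4: |mu|(X) = mu+(X) + mu-(X) = 6.82 + 17.42 = 24.24


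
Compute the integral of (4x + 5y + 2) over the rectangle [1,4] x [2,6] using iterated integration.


By Fubini, integrate in x first, then y.
Step 1: Fix y, integrate over x in [1,4]:
  integral(4x + 5y + 2, x=1..4)
  = 4*(4^2 - 1^2)/2 + (5y + 2)*(4 - 1)
  = 30 + (5y + 2)*3
  = 30 + 15y + 6
  = 36 + 15y
Step 2: Integrate over y in [2,6]:
  integral(36 + 15y, y=2..6)
  = 36*4 + 15*(6^2 - 2^2)/2
  = 144 + 240
  = 384


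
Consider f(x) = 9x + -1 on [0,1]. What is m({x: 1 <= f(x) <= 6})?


f^(-1)([1, 6]) = {x : 1 <= 9x + -1 <= 6}
Solving: (1 - -1)/9 <= x <= (6 - -1)/9
= [0.222222, 0.777778]
Intersecting with [0,1]: [0.222222, 0.777778]
Measure = 0.777778 - 0.222222 = 0.555556


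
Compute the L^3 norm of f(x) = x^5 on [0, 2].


Step 1: ||f||_3 = (integral_0^2 |x^5|^3 dx)^(1/3)
     = (integral_0^2 x^15 dx)^(1/3)
Step 2: integral_0^2 x^15 dx = [x^16/(16)] from 0 to 2 = 2^16/16
     = 65536/16 = 4096
Step 3: ||f||_3 = (4096)^(1/3) = 16


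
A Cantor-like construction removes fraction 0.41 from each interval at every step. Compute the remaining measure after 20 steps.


Step 1: At each step, fraction remaining = 1 - 0.41 = 0.59
Step 2: After 20 steps, measure = (0.59)^20
Result = 2.612403e-05


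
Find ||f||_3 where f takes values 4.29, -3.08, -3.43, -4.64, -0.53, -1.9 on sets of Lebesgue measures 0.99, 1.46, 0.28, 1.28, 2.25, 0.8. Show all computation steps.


Step 1: Compute |f_i|^3 for each value:
  |4.29|^3 = 78.953589
  |-3.08|^3 = 29.218112
  |-3.43|^3 = 40.353607
  |-4.64|^3 = 99.897344
  |-0.53|^3 = 0.148877
  |-1.9|^3 = 6.859
Step 2: Multiply by measures and sum:
  78.953589 * 0.99 = 78.164053
  29.218112 * 1.46 = 42.658444
  40.353607 * 0.28 = 11.29901
  99.897344 * 1.28 = 127.8686
  0.148877 * 2.25 = 0.334973
  6.859 * 0.8 = 5.4872
Sum = 78.164053 + 42.658444 + 11.29901 + 127.8686 + 0.334973 + 5.4872 = 265.81228
Step 3: Take the p-th root:
||f||_3 = (265.81228)^(1/3) = 6.429714


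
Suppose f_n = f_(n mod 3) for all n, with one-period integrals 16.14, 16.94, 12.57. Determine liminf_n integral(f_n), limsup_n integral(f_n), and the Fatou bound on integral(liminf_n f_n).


The sequence (integral(f_n)) is periodic with period 3, repeating the values 16.14, 16.94, 12.57 indefinitely.
Step 1: For a periodic sequence, every tail (a_m, a_(m+1), ...) contains all 3 period values infinitely often.
Step 2: Hence inf of every tail = min of the period values = min(16.14, 16.94, 12.57) = 12.57.
        liminf_n integral(f_n) = sup over m of (inf of tail from m) = 12.57.
Step 3: Similarly sup of every tail = max of the period values = 16.94.
        limsup_n integral(f_n) = 16.94.
Step 4: Fatou's lemma: integral(liminf_n f_n) <= liminf_n integral(f_n) = 12.57.
        So the integral of the pointwise liminf is at most 12.57.


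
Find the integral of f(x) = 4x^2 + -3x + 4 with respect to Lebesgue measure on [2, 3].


The Lebesgue integral of a Riemann-integrable function agrees with the Riemann integral.
Antiderivative F(x) = (4/3)x^3 + (-3/2)x^2 + 4x
F(3) = (4/3)*3^3 + (-3/2)*3^2 + 4*3
     = (4/3)*27 + (-3/2)*9 + 4*3
     = 36 + -13.5 + 12
     = 34.5
F(2) = 12.666667
Integral = F(3) - F(2) = 34.5 - 12.666667 = 21.833333


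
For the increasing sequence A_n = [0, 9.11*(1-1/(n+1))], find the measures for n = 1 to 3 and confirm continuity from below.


By continuity of measure from below: if A_n increases to A, then m(A_n) -> m(A).
Here A = [0, 9.11], so m(A) = 9.11
Step 1: a_1 = 9.11*(1 - 1/2) = 4.555, m(A_1) = 4.555
Step 2: a_2 = 9.11*(1 - 1/3) = 6.0733, m(A_2) = 6.0733
Step 3: a_3 = 9.11*(1 - 1/4) = 6.8325, m(A_3) = 6.8325
Limit: m(A_n) -> m([0,9.11]) = 9.11


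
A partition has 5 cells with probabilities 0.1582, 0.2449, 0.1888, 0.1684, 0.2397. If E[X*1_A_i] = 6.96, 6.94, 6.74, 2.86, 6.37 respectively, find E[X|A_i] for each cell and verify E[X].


For each cell A_i: E[X|A_i] = E[X*1_A_i] / P(A_i)
Step 1: E[X|A_1] = 6.96 / 0.1582 = 43.994943
Step 2: E[X|A_2] = 6.94 / 0.2449 = 28.338097
Step 3: E[X|A_3] = 6.74 / 0.1888 = 35.699153
Step 4: E[X|A_4] = 2.86 / 0.1684 = 16.983373
Step 5: E[X|A_5] = 6.37 / 0.2397 = 26.574885
Verification: E[X] = sum E[X*1_A_i] = 6.96 + 6.94 + 6.74 + 2.86 + 6.37 = 29.87


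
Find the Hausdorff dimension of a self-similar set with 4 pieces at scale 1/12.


For a self-similar set with N copies scaled by 1/r:
dim_H = log(N)/log(r) = log(4)/log(12)
= 1.386294/2.484907
= 0.557886


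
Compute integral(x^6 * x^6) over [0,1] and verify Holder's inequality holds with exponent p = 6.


Step 1: Exact integral of f*g = integral(x^12, 0, 1) = 1/13
     = 0.076923
Step 2: Holder bound with p=6, q=1.2:
  ||f||_p = (integral x^36 dx)^(1/6) = (1/37)^(1/6) = 0.547814
  ||g||_q = (integral x^7.2 dx)^(1/1.2) = (1/8.2)^(1/1.2) = 0.173176
Step 3: Holder bound = ||f||_p * ||g||_q = 0.547814 * 0.173176 = 0.094868
Verification: 0.076923 <= 0.094868 (Holder holds)


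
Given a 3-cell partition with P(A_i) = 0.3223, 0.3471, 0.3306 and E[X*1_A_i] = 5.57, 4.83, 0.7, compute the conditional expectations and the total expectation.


For each cell A_i: E[X|A_i] = E[X*1_A_i] / P(A_i)
Step 1: E[X|A_1] = 5.57 / 0.3223 = 17.282035
Step 2: E[X|A_2] = 4.83 / 0.3471 = 13.915298
Step 3: E[X|A_3] = 0.7 / 0.3306 = 2.117362
Verification: E[X] = sum E[X*1_A_i] = 5.57 + 4.83 + 0.7 = 11.1


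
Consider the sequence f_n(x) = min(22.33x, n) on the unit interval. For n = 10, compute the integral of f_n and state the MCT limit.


f(x) = 22.33x on [0,1]; f_n(x) = min(22.33x, n). At n = 10:
Step 1: f(x) reaches 10 at x = 10/22.33 = 0.447828
Step 2: integral(f_10) = integral(22.33x, 0, 0.447828) + integral(10, 0.447828, 1)
       = 22.33*0.447828^2/2 + 10*(1 - 0.447828)
       = 2.23914 + 5.52172
       = 7.76086
Step 3: As n -> infinity, f_n increases to f, so by MCT integral(f_n) -> integral(f) = 22.33/2 = 11.165.
Convergence: integral(f_10) = 7.76086 -> 11.165 as n -> infinity


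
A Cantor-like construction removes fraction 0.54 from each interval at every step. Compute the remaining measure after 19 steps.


Step 1: At each step, fraction remaining = 1 - 0.54 = 0.46
Step 2: After 19 steps, measure = (0.46)^19
Result = 3.912000e-07


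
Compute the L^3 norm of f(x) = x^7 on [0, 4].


Step 1: ||f||_3 = (integral_0^4 |x^7|^3 dx)^(1/3)
     = (integral_0^4 x^21 dx)^(1/3)
Step 2: integral_0^4 x^21 dx = [x^22/(22)] from 0 to 4 = 4^22/22
     = 17592186044416/22 = 7.996448e+11
Step 3: ||f||_3 = (7.996448e+11)^(1/3) = 9281.803632


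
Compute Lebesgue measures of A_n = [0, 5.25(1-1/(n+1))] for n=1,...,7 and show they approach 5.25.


By continuity of measure from below: if A_n increases to A, then m(A_n) -> m(A).
Here A = [0, 5.25], so m(A) = 5.25
Step 1: a_1 = 5.25*(1 - 1/2) = 2.625, m(A_1) = 2.625
Step 2: a_2 = 5.25*(1 - 1/3) = 3.5, m(A_2) = 3.5
Step 3: a_3 = 5.25*(1 - 1/4) = 3.9375, m(A_3) = 3.9375
Step 4: a_4 = 5.25*(1 - 1/5) = 4.2, m(A_4) = 4.2
Step 5: a_5 = 5.25*(1 - 1/6) = 4.375, m(A_5) = 4.375
Step 6: a_6 = 5.25*(1 - 1/7) = 4.5, m(A_6) = 4.5
Step 7: a_7 = 5.25*(1 - 1/8) = 4.5938, m(A_7) = 4.5938
Limit: m(A_n) -> m([0,5.25]) = 5.25


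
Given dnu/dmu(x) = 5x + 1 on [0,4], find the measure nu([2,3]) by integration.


nu(A) = integral_A (dnu/dmu) dmu = integral_2^3 (5x + 1) dx
Step 1: Antiderivative F(x) = (5/2)x^2 + 1x
Step 2: F(3) = (5/2)*3^2 + 1*3 = 22.5 + 3 = 25.5
Step 3: F(2) = (5/2)*2^2 + 1*2 = 10 + 2 = 12
Step 4: nu([2,3]) = F(3) - F(2) = 25.5 - 12 = 13.5


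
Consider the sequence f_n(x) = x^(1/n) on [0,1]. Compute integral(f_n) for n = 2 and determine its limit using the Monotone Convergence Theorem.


At n = 2: f_2(x) = x^(1/2).
Step 1: integral(x^(1/2), 0, 1) = [x^(1/2+1) / (1/2+1)] from 0 to 1
     = 1 / (1/2 + 1) = 1 / ((2+1)/2) = 2/(2+1)
     = 2/3 = 0.666667
Step 2: As n -> infinity, f_n(x) = x^(1/n) -> 1 for x in (0,1], and f_n is increasing in n.
By MCT, lim_n integral(f_n) = integral(lim_n f_n) = integral(1, 0, 1) = 1.
Step 3: Verify convergence: 2/3 = 0.666667 -> 1


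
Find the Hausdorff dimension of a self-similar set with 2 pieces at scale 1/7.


For a self-similar set with N copies scaled by 1/r:
dim_H = log(N)/log(r) = log(2)/log(7)
= 0.693147/1.94591
= 0.356207


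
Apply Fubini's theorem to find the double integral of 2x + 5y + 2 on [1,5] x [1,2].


By Fubini, integrate in x first, then y.
Step 1: Fix y, integrate over x in [1,5]:
  integral(2x + 5y + 2, x=1..5)
  = 2*(5^2 - 1^2)/2 + (5y + 2)*(5 - 1)
  = 24 + (5y + 2)*4
  = 24 + 20y + 8
  = 32 + 20y
Step 2: Integrate over y in [1,2]:
  integral(32 + 20y, y=1..2)
  = 32*1 + 20*(2^2 - 1^2)/2
  = 32 + 30
  = 62


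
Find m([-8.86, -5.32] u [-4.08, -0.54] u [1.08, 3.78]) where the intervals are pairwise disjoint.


For pairwise disjoint intervals, m(union) = sum of lengths.
= (-5.32 - -8.86) + (-0.54 - -4.08) + (3.78 - 1.08)
= 3.54 + 3.54 + 2.7
= 9.78


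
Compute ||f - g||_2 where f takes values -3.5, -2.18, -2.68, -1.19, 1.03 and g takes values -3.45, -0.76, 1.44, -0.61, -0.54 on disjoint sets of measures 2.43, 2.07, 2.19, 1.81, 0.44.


Step 1: Compute differences f_i - g_i:
  -3.5 - -3.45 = -0.05
  -2.18 - -0.76 = -1.42
  -2.68 - 1.44 = -4.12
  -1.19 - -0.61 = -0.58
  1.03 - -0.54 = 1.57
Step 2: Compute |diff|^2 * measure for each set:
  |-0.05|^2 * 2.43 = 0.0025 * 2.43 = 0.006075
  |-1.42|^2 * 2.07 = 2.0164 * 2.07 = 4.173948
  |-4.12|^2 * 2.19 = 16.9744 * 2.19 = 37.173936
  |-0.58|^2 * 1.81 = 0.3364 * 1.81 = 0.608884
  |1.57|^2 * 0.44 = 2.4649 * 0.44 = 1.084556
Step 3: Sum = 43.047399
Step 4: ||f-g||_2 = (43.047399)^(1/2) = 6.561052


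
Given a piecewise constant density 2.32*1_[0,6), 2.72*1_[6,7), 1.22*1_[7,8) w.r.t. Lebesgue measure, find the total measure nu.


Integrate each piece of the Radon-Nikodym derivative:
Step 1: integral_0^6 2.32 dx = 2.32*(6-0) = 2.32*6 = 13.92
Step 2: integral_6^7 2.72 dx = 2.72*(7-6) = 2.72*1 = 2.72
Step 3: integral_7^8 1.22 dx = 1.22*(8-7) = 1.22*1 = 1.22
Total: 13.92 + 2.72 + 1.22 = 17.86


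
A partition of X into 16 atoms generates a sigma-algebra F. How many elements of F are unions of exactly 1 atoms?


Each element of F is a union of some subset of the 16 atoms.
Elements that are unions of exactly 1 atoms correspond to 1-element subsets of the 16 atoms.
Count = C(16, 1) = 16! / (1! * 15!) = 16.


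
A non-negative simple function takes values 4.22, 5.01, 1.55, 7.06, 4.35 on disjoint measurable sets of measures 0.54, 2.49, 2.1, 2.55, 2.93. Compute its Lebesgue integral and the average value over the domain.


Step 1: Integral = sum(value_i * measure_i)
= 4.22*0.54 + 5.01*2.49 + 1.55*2.1 + 7.06*2.55 + 4.35*2.93
= 2.2788 + 12.4749 + 3.255 + 18.003 + 12.7455
= 48.7572
Step 2: Total measure of domain = 0.54 + 2.49 + 2.1 + 2.55 + 2.93 = 10.61
Step 3: Average value = 48.7572 / 10.61 = 4.595401


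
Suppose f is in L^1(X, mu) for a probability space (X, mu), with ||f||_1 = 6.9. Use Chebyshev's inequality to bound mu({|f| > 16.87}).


Chebyshev/Markov inequality: mu(|f| > eps) <= (||f||_p / eps)^p
Step 1: ||f||_1 / eps = 6.9 / 16.87 = 0.40901
Step 2: Raise to power p = 1:
  (0.40901)^1 = 0.40901
Step 3: Therefore mu(|f| > 16.87) <= 0.40901


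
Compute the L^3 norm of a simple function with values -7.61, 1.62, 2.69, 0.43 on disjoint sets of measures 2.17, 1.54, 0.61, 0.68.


Step 1: Compute |f_i|^3 for each value:
  |-7.61|^3 = 440.711081
  |1.62|^3 = 4.251528
  |2.69|^3 = 19.465109
  |0.43|^3 = 0.079507
Step 2: Multiply by measures and sum:
  440.711081 * 2.17 = 956.343046
  4.251528 * 1.54 = 6.547353
  19.465109 * 0.61 = 11.873716
  0.079507 * 0.68 = 0.054065
Sum = 956.343046 + 6.547353 + 11.873716 + 0.054065 = 974.81818
Step 3: Take the p-th root:
||f||_3 = (974.81818)^(1/3) = 9.915346


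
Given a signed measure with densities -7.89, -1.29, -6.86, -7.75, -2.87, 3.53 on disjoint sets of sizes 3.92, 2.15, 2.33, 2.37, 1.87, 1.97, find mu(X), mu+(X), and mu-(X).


Step 1: Compute signed measure on each set:
  Set 1: -7.89 * 3.92 = -30.9288
  Set 2: -1.29 * 2.15 = -2.7735
  Set 3: -6.86 * 2.33 = -15.9838
  Set 4: -7.75 * 2.37 = -18.3675
  Set 5: -2.87 * 1.87 = -5.3669
  Set 6: 3.53 * 1.97 = 6.9541
Step 2: Total signed measure = (-30.9288) + (-2.7735) + (-15.9838) + (-18.3675) + (-5.3669) + (6.9541)
     = -66.4664
Step 3: Positive part mu+(X) = sum of positive contributions = 6.9541
Step 4: Negative part mu-(X) = |sum of negative contributions| = 73.4205


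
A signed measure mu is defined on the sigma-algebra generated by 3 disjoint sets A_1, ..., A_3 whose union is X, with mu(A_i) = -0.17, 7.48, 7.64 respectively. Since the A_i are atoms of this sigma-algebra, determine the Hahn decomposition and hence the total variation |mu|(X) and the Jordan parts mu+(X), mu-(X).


Step 1: Every measurable set is a union of atoms (the cells / points), so a Hahn decomposition is
  obtained by grouping atoms by sign: P = union of atoms with mu > 0, N = union of the remaining atoms.
  Atoms in P (indices): 2, 3;  atoms in N (indices): 1
  Positive values: 7.48, 7.64
  Negative values: -0.17
Step 2: mu+(X) = mu(P) = sum of positive atom values = 15.12
Step 3: mu-(X) = -mu(N) = sum of |negative atom values| = 0.17
Step 4: |mu|(X) = mu+(X) + mu-(X) = 15.12 + 0.17 = 15.29


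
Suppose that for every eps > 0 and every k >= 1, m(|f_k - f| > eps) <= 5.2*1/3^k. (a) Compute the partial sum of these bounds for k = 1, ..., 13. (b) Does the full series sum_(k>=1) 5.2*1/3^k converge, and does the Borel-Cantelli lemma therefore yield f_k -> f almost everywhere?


Step 1: List the terms 5.2*1/3^k for k = 1 to 13:
  k=1: 1.733333
  k=2: 0.577778
  k=3: 0.192593
  k=4: 0.064198
  k=5: 0.021399
  k=6: 0.007133
  k=7: 0.002378
  k=8: 7.925621e-04
  k=9: 2.641874e-04
  k=10: 8.806246e-05
  k=11: 2.935415e-05
  k=12: 9.784717e-06
  k=13: 3.261572e-06
Step 2: Partial sum = 1.733333 + 0.577778 + 0.192593 + 0.064198 + 0.021399 + 0.007133 + 0.002378 + 7.925621e-04 + 2.641874e-04 + 8.806246e-05 + 2.935415e-05 + 9.784717e-06 + 3.261572e-06
     = 2.599998
Step 3: The full series sum_(k>=1) 5.2*1/3^k converges (geometric series with ratio 1/3 < 1; a constant multiple of a convergent series converges).
Step 4: Fix eps > 0. Since sum_k m(|f_k - f| > eps) < infinity, the Borel-Cantelli lemma gives
        m(limsup_k {|f_k - f| > eps}) = 0, i.e. for a.e. x, |f_k(x) - f(x)| <= eps for all large k.
        Applying this with eps = 1/j for j = 1, 2, ... and intersecting the countably many full-measure sets,
        for a.e. x we get limsup_k |f_k(x) - f(x)| <= 1/j for every j, hence f_k -> f almost everywhere.
Conclusion: series converges; Borel-Cantelli yields f_k -> f a.e.


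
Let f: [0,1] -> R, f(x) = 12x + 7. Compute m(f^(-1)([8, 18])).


f^(-1)([8, 18]) = {x : 8 <= 12x + 7 <= 18}
Solving: (8 - 7)/12 <= x <= (18 - 7)/12
= [0.083333, 0.916667]
Intersecting with [0,1]: [0.083333, 0.916667]
Measure = 0.916667 - 0.083333 = 0.833333


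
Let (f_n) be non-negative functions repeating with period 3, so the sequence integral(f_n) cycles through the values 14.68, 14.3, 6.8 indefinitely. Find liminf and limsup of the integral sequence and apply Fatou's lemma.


The sequence (integral(f_n)) is periodic with period 3, repeating the values 14.68, 14.3, 6.8 indefinitely.
Step 1: For a periodic sequence, every tail (a_m, a_(m+1), ...) contains all 3 period values infinitely often.
Step 2: Hence inf of every tail = min of the period values = min(14.68, 14.3, 6.8) = 6.8.
        liminf_n integral(f_n) = sup over m of (inf of tail from m) = 6.8.
Step 3: Similarly sup of every tail = max of the period values = 14.68.
        limsup_n integral(f_n) = 14.68.
Step 4: Fatou's lemma: integral(liminf_n f_n) <= liminf_n integral(f_n) = 6.8.
        So the integral of the pointwise liminf is at most 6.8.


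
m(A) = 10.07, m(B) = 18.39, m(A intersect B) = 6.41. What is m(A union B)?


By inclusion-exclusion: m(A u B) = m(A) + m(B) - m(A n B)
= 10.07 + 18.39 - 6.41
= 22.05


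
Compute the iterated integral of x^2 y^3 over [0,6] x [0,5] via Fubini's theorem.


By Fubini's theorem, the double integral factors as a product of single integrals:
Step 1: integral_0^6 x^2 dx = [x^3/3] from 0 to 6
     = 6^3/3 = 72
Step 2: integral_0^5 y^3 dy = [y^4/4] from 0 to 5
     = 5^4/4 = 156.25
Step 3: Double integral = 72 * 156.25 = 11250


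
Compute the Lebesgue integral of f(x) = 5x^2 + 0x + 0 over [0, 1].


The Lebesgue integral of a Riemann-integrable function agrees with the Riemann integral.
Antiderivative F(x) = (5/3)x^3 + (0/2)x^2 + 0x
F(1) = (5/3)*1^3 + (0/2)*1^2 + 0*1
     = (5/3)*1 + (0/2)*1 + 0*1
     = 1.666667 + 0.0 + 0
     = 1.666667
F(0) = 0.0
Integral = F(1) - F(0) = 1.666667 - 0.0 = 1.666667


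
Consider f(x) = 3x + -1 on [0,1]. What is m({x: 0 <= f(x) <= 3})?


f^(-1)([0, 3]) = {x : 0 <= 3x + -1 <= 3}
Solving: (0 - -1)/3 <= x <= (3 - -1)/3
= [0.333333, 1.333333]
Intersecting with [0,1]: [0.333333, 1]
Measure = 1 - 0.333333 = 0.666667


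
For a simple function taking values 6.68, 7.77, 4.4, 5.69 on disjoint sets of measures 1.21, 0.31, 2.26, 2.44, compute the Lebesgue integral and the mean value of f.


Step 1: Integral = sum(value_i * measure_i)
= 6.68*1.21 + 7.77*0.31 + 4.4*2.26 + 5.69*2.44
= 8.0828 + 2.4087 + 9.944 + 13.8836
= 34.3191
Step 2: Total measure of domain = 1.21 + 0.31 + 2.26 + 2.44 = 6.22
Step 3: Average value = 34.3191 / 6.22 = 5.51754


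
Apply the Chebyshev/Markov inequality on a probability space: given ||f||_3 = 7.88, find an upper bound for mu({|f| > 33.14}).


Chebyshev/Markov inequality: mu(|f| > eps) <= (||f||_p / eps)^p
Step 1: ||f||_3 / eps = 7.88 / 33.14 = 0.237779
Step 2: Raise to power p = 3:
  (0.237779)^3 = 0.013444
Step 3: Therefore mu(|f| > 33.14) <= 0.013444


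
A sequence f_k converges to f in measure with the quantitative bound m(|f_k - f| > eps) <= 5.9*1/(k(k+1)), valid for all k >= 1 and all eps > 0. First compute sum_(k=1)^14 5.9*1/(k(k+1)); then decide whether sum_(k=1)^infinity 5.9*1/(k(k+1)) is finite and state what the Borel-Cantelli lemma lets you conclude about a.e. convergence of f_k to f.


Step 1: List the terms 5.9*1/(k(k+1)) for k = 1 to 14:
  k=1: 2.95
  k=2: 0.983333
  k=3: 0.491667
  k=4: 0.295
  k=5: 0.196667
  k=6: 0.140476
  k=7: 0.105357
  k=8: 0.081944
  k=9: 0.065556
  k=10: 0.053636
  k=11: 0.044697
  k=12: 0.037821
  k=13: 0.032418
  k=14: 0.028095
Step 2: Partial sum = 2.95 + 0.983333 + 0.491667 + 0.295 + 0.196667 + 0.140476 + 0.105357 + 0.081944 + 0.065556 + 0.053636 + 0.044697 + 0.037821 + 0.032418 + 0.028095
     = 5.506667
Step 3: The full series sum_(k>=1) 5.9*1/(k(k+1)) converges (telescoping series sum 1/(k(k+1)) = 1; a constant multiple of a convergent series converges).
Step 4: Fix eps > 0. Since sum_k m(|f_k - f| > eps) < infinity, the Borel-Cantelli lemma gives
        m(limsup_k {|f_k - f| > eps}) = 0, i.e. for a.e. x, |f_k(x) - f(x)| <= eps for all large k.
        Applying this with eps = 1/j for j = 1, 2, ... and intersecting the countably many full-measure sets,
        for a.e. x we get limsup_k |f_k(x) - f(x)| <= 1/j for every j, hence f_k -> f almost everywhere.
Conclusion: series converges; Borel-Cantelli yields f_k -> f a.e.


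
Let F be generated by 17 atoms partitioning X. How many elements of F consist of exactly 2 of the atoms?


Each element of F is a union of some subset of the 17 atoms.
Elements that are unions of exactly 2 atoms correspond to 2-element subsets of the 17 atoms.
Count = C(17, 2) = 17! / (2! * 15!) = 136.


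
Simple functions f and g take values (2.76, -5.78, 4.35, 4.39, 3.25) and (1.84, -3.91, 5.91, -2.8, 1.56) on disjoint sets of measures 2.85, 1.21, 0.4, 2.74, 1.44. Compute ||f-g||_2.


Step 1: Compute differences f_i - g_i:
  2.76 - 1.84 = 0.92
  -5.78 - -3.91 = -1.87
  4.35 - 5.91 = -1.56
  4.39 - -2.8 = 7.19
  3.25 - 1.56 = 1.69
Step 2: Compute |diff|^2 * measure for each set:
  |0.92|^2 * 2.85 = 0.8464 * 2.85 = 2.41224
  |-1.87|^2 * 1.21 = 3.4969 * 1.21 = 4.231249
  |-1.56|^2 * 0.4 = 2.4336 * 0.4 = 0.97344
  |7.19|^2 * 2.74 = 51.6961 * 2.74 = 141.647314
  |1.69|^2 * 1.44 = 2.8561 * 1.44 = 4.112784
Step 3: Sum = 153.377027
Step 4: ||f-g||_2 = (153.377027)^(1/2) = 12.384548


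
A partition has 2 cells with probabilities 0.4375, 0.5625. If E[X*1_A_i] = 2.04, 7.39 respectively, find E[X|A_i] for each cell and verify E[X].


For each cell A_i: E[X|A_i] = E[X*1_A_i] / P(A_i)
Step 1: E[X|A_1] = 2.04 / 0.4375 = 4.662857
Step 2: E[X|A_2] = 7.39 / 0.5625 = 13.137778
Verification: E[X] = sum E[X*1_A_i] = 2.04 + 7.39 = 9.43


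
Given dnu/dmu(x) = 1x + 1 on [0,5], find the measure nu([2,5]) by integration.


nu(A) = integral_A (dnu/dmu) dmu = integral_2^5 (1x + 1) dx
Step 1: Antiderivative F(x) = (1/2)x^2 + 1x
Step 2: F(5) = (1/2)*5^2 + 1*5 = 12.5 + 5 = 17.5
Step 3: F(2) = (1/2)*2^2 + 1*2 = 2 + 2 = 4
Step 4: nu([2,5]) = F(5) - F(2) = 17.5 - 4 = 13.5


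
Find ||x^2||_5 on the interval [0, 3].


Step 1: ||f||_5 = (integral_0^3 |x^2|^5 dx)^(1/5)
     = (integral_0^3 x^10 dx)^(1/5)
Step 2: integral_0^3 x^10 dx = [x^11/(11)] from 0 to 3 = 3^11/11
     = 177147/11 = 16104.272727
Step 3: ||f||_5 = (16104.272727)^(1/5) = 6.940459


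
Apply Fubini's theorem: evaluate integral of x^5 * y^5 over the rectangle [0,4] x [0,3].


By Fubini's theorem, the double integral factors as a product of single integrals:
Step 1: integral_0^4 x^5 dx = [x^6/6] from 0 to 4
     = 4^6/6 = 682.666667
Step 2: integral_0^3 y^5 dy = [y^6/6] from 0 to 3
     = 3^6/6 = 121.5
Step 3: Double integral = 682.666667 * 121.5 = 82944


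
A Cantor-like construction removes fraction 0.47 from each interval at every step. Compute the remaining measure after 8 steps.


Step 1: At each step, fraction remaining = 1 - 0.47 = 0.53
Step 2: After 8 steps, measure = (0.53)^8
Result = 0.006226


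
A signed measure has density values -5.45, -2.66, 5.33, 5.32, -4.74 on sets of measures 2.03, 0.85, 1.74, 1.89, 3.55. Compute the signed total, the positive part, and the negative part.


Step 1: Compute signed measure on each set:
  Set 1: -5.45 * 2.03 = -11.0635
  Set 2: -2.66 * 0.85 = -2.261
  Set 3: 5.33 * 1.74 = 9.2742
  Set 4: 5.32 * 1.89 = 10.0548
  Set 5: -4.74 * 3.55 = -16.827
Step 2: Total signed measure = (-11.0635) + (-2.261) + (9.2742) + (10.0548) + (-16.827)
     = -10.8225
Step 3: Positive part mu+(X) = sum of positive contributions = 19.329
Step 4: Negative part mu-(X) = |sum of negative contributions| = 30.1515


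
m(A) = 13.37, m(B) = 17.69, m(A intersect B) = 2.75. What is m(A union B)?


By inclusion-exclusion: m(A u B) = m(A) + m(B) - m(A n B)
= 13.37 + 17.69 - 2.75
= 28.31


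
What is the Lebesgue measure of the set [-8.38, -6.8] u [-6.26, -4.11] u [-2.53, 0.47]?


For pairwise disjoint intervals, m(union) = sum of lengths.
= (-6.8 - -8.38) + (-4.11 - -6.26) + (0.47 - -2.53)
= 1.58 + 2.15 + 3
= 6.73


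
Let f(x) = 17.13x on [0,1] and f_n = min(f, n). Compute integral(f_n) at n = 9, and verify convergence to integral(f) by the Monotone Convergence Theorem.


f(x) = 17.13x on [0,1]; f_n(x) = min(17.13x, n). At n = 9:
Step 1: f(x) reaches 9 at x = 9/17.13 = 0.525394
Step 2: integral(f_9) = integral(17.13x, 0, 0.525394) + integral(9, 0.525394, 1)
       = 17.13*0.525394^2/2 + 9*(1 - 0.525394)
       = 2.364273 + 4.271454
       = 6.635727
Step 3: As n -> infinity, f_n increases to f, so by MCT integral(f_n) -> integral(f) = 17.13/2 = 8.565.
Convergence: integral(f_9) = 6.635727 -> 8.565 as n -> infinity


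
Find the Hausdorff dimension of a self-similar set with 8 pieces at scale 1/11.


For a self-similar set with N copies scaled by 1/r:
dim_H = log(N)/log(r) = log(8)/log(11)
= 2.079442/2.397895
= 0.867194


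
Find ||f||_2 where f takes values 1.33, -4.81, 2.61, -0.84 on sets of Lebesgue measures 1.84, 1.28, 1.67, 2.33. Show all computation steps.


Step 1: Compute |f_i|^2 for each value:
  |1.33|^2 = 1.7689
  |-4.81|^2 = 23.1361
  |2.61|^2 = 6.8121
  |-0.84|^2 = 0.7056
Step 2: Multiply by measures and sum:
  1.7689 * 1.84 = 3.254776
  23.1361 * 1.28 = 29.614208
  6.8121 * 1.67 = 11.376207
  0.7056 * 2.33 = 1.644048
Sum = 3.254776 + 29.614208 + 11.376207 + 1.644048 = 45.889239
Step 3: Take the p-th root:
||f||_2 = (45.889239)^(1/2) = 6.77416
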